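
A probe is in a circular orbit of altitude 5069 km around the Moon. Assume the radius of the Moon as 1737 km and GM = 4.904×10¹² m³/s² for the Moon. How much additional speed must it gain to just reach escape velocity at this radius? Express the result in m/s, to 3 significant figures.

r = 1737 + 5069 = 6806.0 km = 6.8060×10⁶ m.
Circular speed v_c = √(μ/r) = 848.8 m/s.
Escape speed v_esc = √(2μ/r) = √2 × v_c = 1200 m/s.
Δv = v_esc − v_c = 351.6 m/s.

Δv ≈ 352 m/s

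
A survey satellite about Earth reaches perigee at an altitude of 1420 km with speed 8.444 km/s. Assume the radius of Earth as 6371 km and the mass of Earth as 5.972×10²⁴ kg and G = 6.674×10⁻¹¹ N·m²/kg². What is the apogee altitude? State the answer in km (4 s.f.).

apogee altitude ≈ 11540 km

μ = GM = 6.674×10⁻¹¹ × 5.972×10²⁴ = 3.986×10¹⁴ m³/s².
r_p = 6371 + 1420 = 7791.0 km = 7.791×10⁶ m.
Specific energy ε = v²/2 − μ/r = -1.551×10⁷ J/kg, so a = −μ/(2ε) = 1.285×10⁷ m.
The apsides satisfy r_p + r_a = 2a, so the apogee radius is 2a − r_p = 1.791×10⁷ m = 17911 km.
Apogee altitude = 17911 − 6371 = 11540 km.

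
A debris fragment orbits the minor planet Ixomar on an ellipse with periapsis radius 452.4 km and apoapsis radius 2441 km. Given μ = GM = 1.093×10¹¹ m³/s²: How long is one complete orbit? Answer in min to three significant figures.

T ≈ 551 min

Semi-major axis a = (r_p + r_a)/2 = (452.40 + 2441.0)/2 = 1446.7 km = 1.447×10⁶ m.
By Kepler's third law T = 2π√(a³/μ) = 2π × 5.263×10³ = 3.307×10⁴ s.
= 551.2 min.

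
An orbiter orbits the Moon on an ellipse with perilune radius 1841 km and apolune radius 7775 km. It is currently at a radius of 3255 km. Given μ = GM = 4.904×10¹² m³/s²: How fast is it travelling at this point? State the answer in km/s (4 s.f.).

v ≈ 1.412 km/s

Semi-major axis a = (r_p + r_a)/2 = 4808.0 km = 4.808×10⁶ m.
Vis-viva: v² = μ(2/r − 1/a) = 4.904×10¹² × (6.144×10⁻⁷ − 2.080×10⁻⁷) = 1.993×10⁶ m²/s².
v = 1412 m/s = 1.412 km/s.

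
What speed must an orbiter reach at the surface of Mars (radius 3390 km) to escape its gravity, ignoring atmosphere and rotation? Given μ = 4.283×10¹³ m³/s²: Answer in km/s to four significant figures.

v_esc ≈ 5.027 km/s

r = R = 3.390×10⁶ m.
Escape speed v_esc = √(2μ/r) = √(2 × 4.283×10¹³ / 3.390×10⁶) = √(2.527×10⁷) = 5027 m/s.
= 5.027 km/s.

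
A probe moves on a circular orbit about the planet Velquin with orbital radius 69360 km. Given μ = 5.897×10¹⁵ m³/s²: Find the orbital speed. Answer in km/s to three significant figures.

r = 69360 km = 6.936×10⁷ m.
For a circular orbit v = √(μ/r) = √(5.897×10¹⁵ / 6.936×10⁷) = √(8.502×10⁷) = 9221 m/s.
That is 9.221 km/s.

v ≈ 9.22 km/s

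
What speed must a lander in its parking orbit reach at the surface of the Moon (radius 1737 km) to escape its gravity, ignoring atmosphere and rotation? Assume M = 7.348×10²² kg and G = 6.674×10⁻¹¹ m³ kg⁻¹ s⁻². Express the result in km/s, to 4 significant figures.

μ = GM = 6.674×10⁻¹¹ × 7.348×10²² = 4.904×10¹² m³/s².
r = R = 1.737×10⁶ m.
Escape speed v_esc = √(2μ/r) = √(2 × 4.904×10¹² / 1.737×10⁶) = √(5.647×10⁶) = 2376 m/s.
= 2.376 km/s.

v_esc ≈ 2.376 km/s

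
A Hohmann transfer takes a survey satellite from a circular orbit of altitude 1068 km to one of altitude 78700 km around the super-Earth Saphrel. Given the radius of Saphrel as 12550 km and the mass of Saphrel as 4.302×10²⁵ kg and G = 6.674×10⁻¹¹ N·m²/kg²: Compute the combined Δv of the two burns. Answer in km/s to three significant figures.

μ = GM = 6.674×10⁻¹¹ × 4.302×10²⁵ = 2.871×10¹⁵ m³/s².
r₁ = 12550 + 1068 = 13618 km = 1.3618×10⁷ m.
r₂ = 12550 + 78700 = 91250 km = 9.1250×10⁷ m.
Transfer ellipse a_t = (r₁ + r₂)/2 = 5.243×10⁷ m.
At r₁: circular v_c1 = √(μ/r₁) = 14520 m/s; transfer-periapsis v_p = √[μ(2/r₁ − 1/a_t)] = 19150 m/s.
Δv₁ = v_p − v_c1 = 4635 m/s.
At r₂: circular v_c2 = √(μ/r₂) = 5609 m/s; transfer-apoapsis v_a = √[μ(2/r₂ − 1/a_t)] = 2859 m/s.
Δv₂ = v_c2 − v_a = 2751 m/s.
Total Δv = Δv₁ + Δv₂ = 7385 m/s = 7.385 km/s.

Δv_total ≈ 7.39 km/s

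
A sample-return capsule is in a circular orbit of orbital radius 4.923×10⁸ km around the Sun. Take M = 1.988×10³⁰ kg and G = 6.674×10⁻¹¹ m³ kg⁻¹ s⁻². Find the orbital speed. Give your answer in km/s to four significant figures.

v ≈ 16.42 km/s

μ = GM = 6.674×10⁻¹¹ × 1.988×10³⁰ = 1.327×10²⁰ m³/s².
r = 4.923×10⁸ km = 4.923×10¹¹ m.
For a circular orbit v = √(μ/r) = √(1.327×10²⁰ / 4.923×10¹¹) = √(2.695×10⁸) = 16420 m/s.
That is 16.42 km/s.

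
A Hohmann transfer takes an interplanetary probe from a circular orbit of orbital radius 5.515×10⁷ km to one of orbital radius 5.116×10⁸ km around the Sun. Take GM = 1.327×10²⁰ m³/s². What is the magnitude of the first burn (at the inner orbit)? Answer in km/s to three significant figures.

Δv ≈ 16.9 km/s

r₁ = 5.515×10⁷ km = 5.515×10¹⁰ m.
r₂ = 5.116×10⁸ km = 5.116×10¹¹ m.
Transfer ellipse a_t = (r₁ + r₂)/2 = 2.834×10¹¹ m.
At r₁: circular v_c1 = √(μ/r₁) = 49050 m/s; transfer-perihelion v_p = √[μ(2/r₁ − 1/a_t)] = 65910 m/s.
Δv₁ = v_p − v_c1 = 16860 m/s.
= 16.86 km/s.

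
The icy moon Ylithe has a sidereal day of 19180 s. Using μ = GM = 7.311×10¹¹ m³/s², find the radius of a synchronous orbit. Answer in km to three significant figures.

A synchronous orbit has period T, so by Kepler's third law a = (μT²/4π²)^(1/3).
μT²/4π² = 7.311×10¹¹ × (1.918×10⁴)² / 39.48 = 6.813×10¹⁸ m³.
a = 1.896×10⁶ m = 1895.7 km.

r_sync ≈ 1900 km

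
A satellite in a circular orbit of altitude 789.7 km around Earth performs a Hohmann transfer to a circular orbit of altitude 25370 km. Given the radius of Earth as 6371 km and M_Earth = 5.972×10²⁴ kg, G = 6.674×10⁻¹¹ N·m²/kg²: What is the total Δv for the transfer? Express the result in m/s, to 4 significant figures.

μ = GM = 6.674×10⁻¹¹ × 5.972×10²⁴ = 3.986×10¹⁴ m³/s².
r₁ = 6371 + 789.7 = 7160.7 km = 7.1607×10⁶ m.
r₂ = 6371 + 25370 = 31741 km = 3.1741×10⁷ m.
Transfer ellipse a_t = (r₁ + r₂)/2 = 1.945×10⁷ m.
At r₁: circular v_c1 = √(μ/r₁) = 7461 m/s; transfer-perigee v_p = √[μ(2/r₁ − 1/a_t)] = 9531 m/s.
Δv₁ = v_p − v_c1 = 2070 m/s.
At r₂: circular v_c2 = √(μ/r₂) = 3544 m/s; transfer-apogee v_a = √[μ(2/r₂ − 1/a_t)] = 2150 m/s.
Δv₂ = v_c2 − v_a = 1394 m/s.
Total Δv = Δv₁ + Δv₂ = 3463 m/s.

Δv_total ≈ 3463 m/s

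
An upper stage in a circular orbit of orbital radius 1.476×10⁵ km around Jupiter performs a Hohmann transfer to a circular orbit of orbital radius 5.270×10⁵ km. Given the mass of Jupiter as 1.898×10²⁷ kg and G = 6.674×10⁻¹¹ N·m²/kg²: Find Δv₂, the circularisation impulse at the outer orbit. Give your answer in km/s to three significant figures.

Δv ≈ 5.25 km/s

μ = GM = 6.674×10⁻¹¹ × 1.898×10²⁷ = 1.267×10¹⁷ m³/s².
r₁ = 1.476×10⁵ km = 1.476×10⁸ m.
r₂ = 5.270×10⁵ km = 5.270×10⁸ m.
Transfer ellipse a_t = (r₁ + r₂)/2 = 3.373×10⁸ m.
At r₁: circular v_c1 = √(μ/r₁) = 29300 m/s; transfer-perijove v_p = √[μ(2/r₁ − 1/a_t)] = 36620 m/s.
At r₂: circular v_c2 = √(μ/r₂) = 15500 m/s; transfer-apojove v_a = √[μ(2/r₂ − 1/a_t)] = 10260 m/s.
Δv₂ = v_c2 − v_a = 5248 m/s.
= 5.248 km/s.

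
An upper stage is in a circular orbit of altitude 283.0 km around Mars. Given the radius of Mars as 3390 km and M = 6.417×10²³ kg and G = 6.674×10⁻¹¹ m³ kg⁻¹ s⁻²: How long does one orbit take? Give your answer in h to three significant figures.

μ = GM = 6.674×10⁻¹¹ × 6.417×10²³ = 4.283×10¹³ m³/s².
r = 3390 + 283.0 = 3673.0 km = 3.6730×10⁶ m.
Kepler's third law: T = 2π√(r³/μ) = 2π√((3.673×10⁶)³ / 4.283×10¹³).
r³/μ = 1.157×10⁶ s², so T = 2π × 1.076×10³ = 6.759×10³ s.
Converting: 6.759×10³ s ÷ 3600 = 1.877 h.

T ≈ 1.88 h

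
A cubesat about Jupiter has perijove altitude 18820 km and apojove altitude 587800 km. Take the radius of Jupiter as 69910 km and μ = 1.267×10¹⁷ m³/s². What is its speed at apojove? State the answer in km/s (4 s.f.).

v ≈ 6.767 km/s

r_p = 69910 + 18820 = 88730 km = 8.8730×10⁷ m.
r_a = 69910 + 587800 = 657710 km = 6.5771×10⁸ m.
Semi-major axis a = (r_p + r_a)/2 = 3.7322×10⁵ km = 3.732×10⁸ m.
Vis-viva: v² = μ(2/r − 1/a) = 1.267×10¹⁷ × (3.041×10⁻⁹ − 2.679×10⁻⁹) = 4.580×10⁷ m²/s².
v = 6767 m/s = 6.767 km/s.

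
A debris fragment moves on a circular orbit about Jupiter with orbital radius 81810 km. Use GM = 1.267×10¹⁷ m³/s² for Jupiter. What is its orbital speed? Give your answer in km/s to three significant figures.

v ≈ 39.4 km/s

r = 81810 km = 8.181×10⁷ m.
For a circular orbit v = √(μ/r) = √(1.267×10¹⁷ / 8.181×10⁷) = √(1.549×10⁹) = 39350 m/s.
That is 39.35 km/s.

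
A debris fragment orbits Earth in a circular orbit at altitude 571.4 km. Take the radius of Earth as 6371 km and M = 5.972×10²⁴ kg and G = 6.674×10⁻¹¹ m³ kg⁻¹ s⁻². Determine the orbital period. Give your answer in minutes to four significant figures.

μ = GM = 6.674×10⁻¹¹ × 5.972×10²⁴ = 3.986×10¹⁴ m³/s².
r = 6371 + 571.4 = 6942.4 km = 6.9424×10⁶ m.
Kepler's third law: T = 2π√(r³/μ) = 2π√((6.942×10⁶)³ / 3.986×10¹⁴).
r³/μ = 8.395×10⁵ s², so T = 2π × 9.162×10² = 5.757×10³ s.
Converting: 5.757×10³ s ÷ 60.00 = 95.95 minutes.

T ≈ 95.95 minutes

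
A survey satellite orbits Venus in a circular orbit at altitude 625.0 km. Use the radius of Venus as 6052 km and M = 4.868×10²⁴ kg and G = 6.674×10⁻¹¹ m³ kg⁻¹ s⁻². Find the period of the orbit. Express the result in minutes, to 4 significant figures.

μ = GM = 6.674×10⁻¹¹ × 4.868×10²⁴ = 3.249×10¹⁴ m³/s².
r = 6052 + 625.0 = 6677.0 km = 6.6770×10⁶ m.
Kepler's third law: T = 2π√(r³/μ) = 2π√((6.677×10⁶)³ / 3.249×10¹⁴).
r³/μ = 9.162×10⁵ s², so T = 2π × 9.572×10² = 6.014×10³ s.
Converting: 6.014×10³ s ÷ 60.00 = 100.2 minutes.

T ≈ 100.2 minutes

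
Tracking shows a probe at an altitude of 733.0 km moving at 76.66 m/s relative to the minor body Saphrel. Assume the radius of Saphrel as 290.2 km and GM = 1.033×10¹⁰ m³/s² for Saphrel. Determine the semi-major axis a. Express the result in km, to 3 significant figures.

r = 290.2 + 733.0 = 1023.2 km = 1.023×10⁶ m.
Specific orbital energy ε = v²/2 − μ/r = (76.66)²/2 − 1.033×10¹⁰/1.023×10⁶ = -7.157×10³ J/kg.
Since ε = −μ/(2a), a = −μ/(2ε) = 7.216×10⁵ m = 721.63 km.

a ≈ 722 km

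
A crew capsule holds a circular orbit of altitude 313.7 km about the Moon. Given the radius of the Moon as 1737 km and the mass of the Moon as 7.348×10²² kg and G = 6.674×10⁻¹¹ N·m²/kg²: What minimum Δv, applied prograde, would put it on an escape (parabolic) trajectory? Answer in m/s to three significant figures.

μ = GM = 6.674×10⁻¹¹ × 7.348×10²² = 4.904×10¹² m³/s².
r = 1737 + 313.7 = 2050.7 km = 2.0507×10⁶ m.
Circular speed v_c = √(μ/r) = 1546 m/s.
Escape speed v_esc = √(2μ/r) = √2 × v_c = 2187 m/s.
Δv = v_esc − v_c = 640.5 m/s.

Δv ≈ 641 m/s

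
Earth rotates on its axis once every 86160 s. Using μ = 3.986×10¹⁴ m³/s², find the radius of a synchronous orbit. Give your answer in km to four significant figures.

r_sync ≈ 42160 km

A synchronous orbit has period T, so by Kepler's third law a = (μT²/4π²)^(1/3).
μT²/4π² = 3.986×10¹⁴ × (8.616×10⁴)² / 39.48 = 7.495×10²² m³.
a = 4.216×10⁷ m = 42163 km.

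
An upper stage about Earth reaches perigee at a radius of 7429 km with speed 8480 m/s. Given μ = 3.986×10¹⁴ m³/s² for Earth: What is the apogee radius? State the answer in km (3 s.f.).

apogee radius ≈ 15100 km

r_p = 7.429×10⁶ m.
Specific energy ε = v²/2 − μ/r = -1.770×10⁷ J/kg, so a = −μ/(2ε) = 1.126×10⁷ m.
The apsides satisfy r_p + r_a = 2a, so the apogee radius is 2a − r_p = 1.509×10⁷ m = 15092 km.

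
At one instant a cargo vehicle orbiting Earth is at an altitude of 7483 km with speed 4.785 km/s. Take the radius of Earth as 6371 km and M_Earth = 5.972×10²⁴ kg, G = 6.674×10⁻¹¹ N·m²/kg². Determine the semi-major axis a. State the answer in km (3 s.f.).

a ≈ 11500 km

μ = GM = 6.674×10⁻¹¹ × 5.972×10²⁴ = 3.986×10¹⁴ m³/s².
r = 6371 + 7483 = 13854 km = 1.385×10⁷ m.
Vis-viva rearranged: 1/a = 2/r − v²/μ = 1.444×10⁻⁷ − 5.745×10⁻⁸ = 8.692×10⁻⁸ m⁻¹.
a = 1.151×10⁷ m = 11505 km.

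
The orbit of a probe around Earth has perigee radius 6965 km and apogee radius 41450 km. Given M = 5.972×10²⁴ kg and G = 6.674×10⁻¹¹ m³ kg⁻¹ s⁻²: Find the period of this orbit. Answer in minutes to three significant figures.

μ = GM = 6.674×10⁻¹¹ × 5.972×10²⁴ = 3.986×10¹⁴ m³/s².
Semi-major axis a = (r_p + r_a)/2 = (6965.0 + 41450)/2 = 24208 km = 2.421×10⁷ m.
By Kepler's third law T = 2π√(a³/μ) = 2π × 5.966×10³ = 3.748×10⁴ s.
= 624.7 minutes.

T ≈ 625 minutes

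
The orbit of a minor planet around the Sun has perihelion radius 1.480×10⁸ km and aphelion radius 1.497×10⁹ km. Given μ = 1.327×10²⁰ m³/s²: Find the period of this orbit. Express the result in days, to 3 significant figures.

T ≈ 4710 days

Semi-major axis a = (r_p + r_a)/2 = (1.4800×10⁸ + 1.4970×10⁹)/2 = 8.2250×10⁸ km = 8.225×10¹¹ m.
By Kepler's third law T = 2π√(a³/μ) = 2π × 6.475×10⁷ = 4.069×10⁸ s.
= 4709 days.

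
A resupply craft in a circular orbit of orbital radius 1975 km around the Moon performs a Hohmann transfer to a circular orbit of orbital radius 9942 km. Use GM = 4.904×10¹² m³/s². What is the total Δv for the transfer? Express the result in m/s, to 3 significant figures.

Δv_total ≈ 758 m/s

r₁ = 1975 km = 1.975×10⁶ m.
r₂ = 9942 km = 9.942×10⁶ m.
Transfer ellipse a_t = (r₁ + r₂)/2 = 5.958×10⁶ m.
At r₁: circular v_c1 = √(μ/r₁) = 1576 m/s; transfer-perilune v_p = √[μ(2/r₁ − 1/a_t)] = 2035 m/s.
Δv₁ = v_p − v_c1 = 459.7 m/s.
At r₂: circular v_c2 = √(μ/r₂) = 702.3 m/s; transfer-apolune v_a = √[μ(2/r₂ − 1/a_t)] = 404.3 m/s.
Δv₂ = v_c2 − v_a = 298.0 m/s.
Total Δv = Δv₁ + Δv₂ = 757.7 m/s.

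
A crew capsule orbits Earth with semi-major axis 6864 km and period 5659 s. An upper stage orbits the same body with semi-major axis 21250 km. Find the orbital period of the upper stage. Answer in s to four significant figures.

Kepler's third law: T² ∝ a³, so T₂ = T₁ (a₂/a₁)^(3/2).
a₂/a₁ = 3.096, (a₂/a₁)^(3/2) = 5.447.
T₂ = 5659 × 5.447 = 30830 s.

T₂ ≈ 30830 s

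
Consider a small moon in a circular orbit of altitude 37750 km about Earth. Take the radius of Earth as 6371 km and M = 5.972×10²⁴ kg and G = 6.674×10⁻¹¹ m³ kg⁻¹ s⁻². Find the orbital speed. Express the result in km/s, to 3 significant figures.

v ≈ 3.01 km/s

μ = GM = 6.674×10⁻¹¹ × 5.972×10²⁴ = 3.986×10¹⁴ m³/s².
r = 6371 + 37750 = 44121 km = 4.4121×10⁷ m.
For a circular orbit v = √(μ/r) = √(3.986×10¹⁴ / 4.412×10⁷) = √(9.034×10⁶) = 3006 m/s.
That is 3.006 km/s.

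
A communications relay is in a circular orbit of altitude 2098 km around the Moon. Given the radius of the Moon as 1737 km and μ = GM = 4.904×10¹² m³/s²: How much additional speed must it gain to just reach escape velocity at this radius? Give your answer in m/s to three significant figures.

Δv ≈ 468 m/s

r = 1737 + 2098 = 3835.0 km = 3.8350×10⁶ m.
Circular speed v_c = √(μ/r) = 1131 m/s.
Escape speed v_esc = √(2μ/r) = √2 × v_c = 1599 m/s.
Δv = v_esc − v_c = 468.4 m/s.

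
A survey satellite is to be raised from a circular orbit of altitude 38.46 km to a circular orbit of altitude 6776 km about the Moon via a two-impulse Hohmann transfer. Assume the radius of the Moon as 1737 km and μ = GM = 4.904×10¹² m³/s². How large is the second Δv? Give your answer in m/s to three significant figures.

r₁ = 1737 + 38.46 = 1775.5 km = 1.7755×10⁶ m.
r₂ = 1737 + 6776 = 8513.0 km = 8.5130×10⁶ m.
Transfer ellipse a_t = (r₁ + r₂)/2 = 5.144×10⁶ m.
At r₁: circular v_c1 = √(μ/r₁) = 1662 m/s; transfer-perilune v_p = √[μ(2/r₁ − 1/a_t)] = 2138 m/s.
At r₂: circular v_c2 = √(μ/r₂) = 759.0 m/s; transfer-apolune v_a = √[μ(2/r₂ − 1/a_t)] = 445.9 m/s.
Δv₂ = v_c2 − v_a = 313.1 m/s.

Δv ≈ 313 m/s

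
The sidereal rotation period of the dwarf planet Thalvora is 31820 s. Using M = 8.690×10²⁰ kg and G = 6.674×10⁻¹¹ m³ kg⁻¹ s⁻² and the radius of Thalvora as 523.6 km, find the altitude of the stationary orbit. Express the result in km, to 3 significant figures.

h_sync ≈ 618 km

μ = GM = 6.674×10⁻¹¹ × 8.690×10²⁰ = 5.800×10¹⁰ m³/s².
A synchronous orbit has period T, so by Kepler's third law a = (μT²/4π²)^(1/3).
μT²/4π² = 5.800×10¹⁰ × (3.182×10⁴)² / 39.48 = 1.487×10¹⁸ m³.
a = 1.142×10⁶ m = 1141.5 km.
Altitude h = a − R = 1141.5 − 523.6 = 617.92 km.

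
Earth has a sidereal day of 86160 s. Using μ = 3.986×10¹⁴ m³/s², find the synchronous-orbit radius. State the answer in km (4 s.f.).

r_sync ≈ 42160 km

A synchronous orbit has period T, so by Kepler's third law a = (μT²/4π²)^(1/3).
μT²/4π² = 3.986×10¹⁴ × (8.616×10⁴)² / 39.48 = 7.495×10²² m³.
a = 4.216×10⁷ m = 42163 km.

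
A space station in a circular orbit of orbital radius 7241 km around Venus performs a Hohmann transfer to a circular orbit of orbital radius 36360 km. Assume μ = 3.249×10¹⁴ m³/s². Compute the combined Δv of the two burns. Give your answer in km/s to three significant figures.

Δv_total ≈ 3.22 km/s

r₁ = 7241 km = 7.241×10⁶ m.
r₂ = 36360 km = 3.636×10⁷ m.
Transfer ellipse a_t = (r₁ + r₂)/2 = 2.180×10⁷ m.
At r₁: circular v_c1 = √(μ/r₁) = 6698 m/s; transfer-periapsis v_p = √[μ(2/r₁ − 1/a_t)] = 8651 m/s.
Δv₁ = v_p − v_c1 = 1952 m/s.
At r₂: circular v_c2 = √(μ/r₂) = 2989 m/s; transfer-apoapsis v_a = √[μ(2/r₂ − 1/a_t)] = 1723 m/s.
Δv₂ = v_c2 − v_a = 1266 m/s.
Total Δv = Δv₁ + Δv₂ = 3219 m/s = 3.219 km/s.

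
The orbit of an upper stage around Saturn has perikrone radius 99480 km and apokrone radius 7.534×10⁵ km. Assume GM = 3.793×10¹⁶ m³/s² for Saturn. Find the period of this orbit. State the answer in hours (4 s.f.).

Semi-major axis a = (r_p + r_a)/2 = (99480 + 7.5340×10⁵)/2 = 4.2644×10⁵ km = 4.264×10⁸ m.
By Kepler's third law T = 2π√(a³/μ) = 2π × 4.522×10⁴ = 2.841×10⁵ s.
= 78.92 hours.

T ≈ 78.92 hours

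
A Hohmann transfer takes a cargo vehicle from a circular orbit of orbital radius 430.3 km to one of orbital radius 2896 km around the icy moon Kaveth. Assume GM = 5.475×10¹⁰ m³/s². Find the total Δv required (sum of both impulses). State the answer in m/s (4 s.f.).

Δv_total ≈ 181.6 m/s

r₁ = 430.3 km = 4.303×10⁵ m.
r₂ = 2896 km = 2.896×10⁶ m.
Transfer ellipse a_t = (r₁ + r₂)/2 = 1.663×10⁶ m.
At r₁: circular v_c1 = √(μ/r₁) = 356.7 m/s; transfer-periapsis v_p = √[μ(2/r₁ − 1/a_t)] = 470.7 m/s.
Δv₁ = v_p − v_c1 = 114.0 m/s.
At r₂: circular v_c2 = √(μ/r₂) = 137.5 m/s; transfer-apoapsis v_a = √[μ(2/r₂ − 1/a_t)] = 69.94 m/s.
Δv₂ = v_c2 − v_a = 67.56 m/s.
Total Δv = Δv₁ + Δv₂ = 181.6 m/s.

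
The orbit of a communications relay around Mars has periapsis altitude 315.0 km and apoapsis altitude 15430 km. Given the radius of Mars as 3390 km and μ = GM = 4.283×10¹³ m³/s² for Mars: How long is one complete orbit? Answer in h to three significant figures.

T ≈ 10.1 h

r_p = 3390 + 315.0 = 3705.0 km = 3.7050×10⁶ m.
r_a = 3390 + 15430 = 18820 km = 1.8820×10⁷ m.
Semi-major axis a = (r_p + r_a)/2 = (3705.0 + 18820)/2 = 11262 km = 1.126×10⁷ m.
By Kepler's third law T = 2π√(a³/μ) = 2π × 5.775×10³ = 3.629×10⁴ s.
= 10.08 h.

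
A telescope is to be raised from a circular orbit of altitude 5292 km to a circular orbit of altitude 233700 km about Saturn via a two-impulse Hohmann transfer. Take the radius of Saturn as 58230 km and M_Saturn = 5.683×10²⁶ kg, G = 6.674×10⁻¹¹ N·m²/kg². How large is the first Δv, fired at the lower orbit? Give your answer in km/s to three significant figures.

Δv ≈ 6.88 km/s

μ = GM = 6.674×10⁻¹¹ × 5.683×10²⁶ = 3.793×10¹⁶ m³/s².
r₁ = 58230 + 5292 = 63522 km = 6.3522×10⁷ m.
r₂ = 58230 + 233700 = 291930 km = 2.9193×10⁸ m.
Transfer ellipse a_t = (r₁ + r₂)/2 = 1.777×10⁸ m.
At r₁: circular v_c1 = √(μ/r₁) = 24440 m/s; transfer-perikrone v_p = √[μ(2/r₁ − 1/a_t)] = 31320 m/s.
Δv₁ = v_p − v_c1 = 6882 m/s.
= 6.882 km/s.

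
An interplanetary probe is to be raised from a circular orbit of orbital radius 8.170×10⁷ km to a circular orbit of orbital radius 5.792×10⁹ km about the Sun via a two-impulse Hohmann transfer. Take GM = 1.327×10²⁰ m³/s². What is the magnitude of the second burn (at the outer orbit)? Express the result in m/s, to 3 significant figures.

Δv ≈ 3990 m/s

r₁ = 8.170×10⁷ km = 8.170×10¹⁰ m.
r₂ = 5.792×10⁹ km = 5.792×10¹² m.
Transfer ellipse a_t = (r₁ + r₂)/2 = 2.937×10¹² m.
At r₁: circular v_c1 = √(μ/r₁) = 40300 m/s; transfer-perihelion v_p = √[μ(2/r₁ − 1/a_t)] = 56600 m/s.
At r₂: circular v_c2 = √(μ/r₂) = 4787 m/s; transfer-aphelion v_a = √[μ(2/r₂ − 1/a_t)] = 798.3 m/s.
Δv₂ = v_c2 − v_a = 3988 m/s.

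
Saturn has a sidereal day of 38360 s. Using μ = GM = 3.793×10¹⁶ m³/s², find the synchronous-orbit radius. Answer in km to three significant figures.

A synchronous orbit has period T, so by Kepler's third law a = (μT²/4π²)^(1/3).
μT²/4π² = 3.793×10¹⁶ × (3.836×10⁴)² / 39.48 = 1.414×10²⁴ m³.
a = 1.122×10⁸ m = 1.1223×10⁵ km.

r_sync ≈ 1.12×10⁵ km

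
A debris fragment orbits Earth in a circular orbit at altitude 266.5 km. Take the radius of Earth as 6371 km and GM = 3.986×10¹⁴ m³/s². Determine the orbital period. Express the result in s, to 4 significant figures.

T ≈ 5382 s

r = 6371 + 266.5 = 6637.5 km = 6.6375×10⁶ m.
Kepler's third law: T = 2π√(r³/μ) = 2π√((6.638×10⁶)³ / 3.986×10¹⁴).
r³/μ = 7.336×10⁵ s², so T = 2π × 8.565×10² = 5.382×10³ s.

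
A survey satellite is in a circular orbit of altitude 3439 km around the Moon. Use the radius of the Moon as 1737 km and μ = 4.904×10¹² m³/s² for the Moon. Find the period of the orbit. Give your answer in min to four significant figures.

T ≈ 556.9 min

r = 1737 + 3439 = 5176.0 km = 5.1760×10⁶ m.
Kepler's third law: T = 2π√(r³/μ) = 2π√((5.176×10⁶)³ / 4.904×10¹²).
r³/μ = 2.828×10⁷ s², so T = 2π × 5.318×10³ = 3.341×10⁴ s.
Converting: 3.341×10⁴ s ÷ 60.00 = 556.9 min.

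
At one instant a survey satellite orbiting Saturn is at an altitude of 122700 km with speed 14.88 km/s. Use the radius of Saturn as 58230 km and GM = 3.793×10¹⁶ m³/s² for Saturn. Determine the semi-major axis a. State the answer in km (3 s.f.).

a ≈ 1.92×10⁵ km

r = 58230 + 122700 = 1.8093×10⁵ km = 1.809×10⁸ m.
Specific orbital energy ε = v²/2 − μ/r = (14880)²/2 − 3.793×10¹⁶/1.809×10⁸ = -9.893×10⁷ J/kg.
Since ε = −μ/(2a), a = −μ/(2ε) = 1.917×10⁸ m = 1.9170×10⁵ km.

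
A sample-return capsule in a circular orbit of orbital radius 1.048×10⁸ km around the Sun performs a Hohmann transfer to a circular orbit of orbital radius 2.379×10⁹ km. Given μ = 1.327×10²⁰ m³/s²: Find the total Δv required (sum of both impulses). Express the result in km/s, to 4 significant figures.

Δv_total ≈ 18.97 km/s

r₁ = 1.048×10⁸ km = 1.048×10¹¹ m.
r₂ = 2.379×10⁹ km = 2.379×10¹² m.
Transfer ellipse a_t = (r₁ + r₂)/2 = 1.242×10¹² m.
At r₁: circular v_c1 = √(μ/r₁) = 35580 m/s; transfer-perihelion v_p = √[μ(2/r₁ − 1/a_t)] = 49250 m/s.
Δv₁ = v_p − v_c1 = 13670 m/s.
At r₂: circular v_c2 = √(μ/r₂) = 7469 m/s; transfer-aphelion v_a = √[μ(2/r₂ − 1/a_t)] = 2170 m/s.
Δv₂ = v_c2 − v_a = 5299 m/s.
Total Δv = Δv₁ + Δv₂ = 18970 m/s = 18.97 km/s.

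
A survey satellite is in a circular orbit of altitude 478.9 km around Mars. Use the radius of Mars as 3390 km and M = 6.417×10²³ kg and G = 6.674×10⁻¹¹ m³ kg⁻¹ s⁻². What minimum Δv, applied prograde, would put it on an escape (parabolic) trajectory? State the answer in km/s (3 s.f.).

μ = GM = 6.674×10⁻¹¹ × 6.417×10²³ = 4.283×10¹³ m³/s².
r = 3390 + 478.9 = 3868.9 km = 3.8689×10⁶ m.
Circular speed v_c = √(μ/r) = 3327 m/s.
Escape speed v_esc = √(2μ/r) = √2 × v_c = 4705 m/s.
Δv = v_esc − v_c = 1378 m/s = 1.378 km/s.

Δv ≈ 1.38 km/s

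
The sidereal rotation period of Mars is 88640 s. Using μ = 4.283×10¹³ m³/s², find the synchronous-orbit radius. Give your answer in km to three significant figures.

r_sync ≈ 20400 km

A synchronous orbit has period T, so by Kepler's third law a = (μT²/4π²)^(1/3).
μT²/4π² = 4.283×10¹³ × (8.864×10⁴)² / 39.48 = 8.524×10²¹ m³.
a = 2.043×10⁷ m = 20428 km.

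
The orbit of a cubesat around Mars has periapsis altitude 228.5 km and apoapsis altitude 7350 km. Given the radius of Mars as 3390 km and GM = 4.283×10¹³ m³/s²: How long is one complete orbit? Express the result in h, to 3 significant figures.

T ≈ 5.13 h

r_p = 3390 + 228.5 = 3618.5 km = 3.6185×10⁶ m.
r_a = 3390 + 7350 = 10740 km = 1.0740×10⁷ m.
Semi-major axis a = (r_p + r_a)/2 = (3618.5 + 10740)/2 = 7179.2 km = 7.179×10⁶ m.
By Kepler's third law T = 2π√(a³/μ) = 2π × 2.939×10³ = 1.847×10⁴ s.
= 5.130 h.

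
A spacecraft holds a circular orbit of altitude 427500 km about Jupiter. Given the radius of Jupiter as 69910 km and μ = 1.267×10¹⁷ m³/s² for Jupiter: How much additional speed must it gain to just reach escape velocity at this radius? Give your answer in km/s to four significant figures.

r = 69910 + 427500 = 497410 km = 4.9741×10⁸ m.
Circular speed v_c = √(μ/r) = 15960 m/s.
Escape speed v_esc = √(2μ/r) = √2 × v_c = 22570 m/s.
Δv = v_esc − v_c = 6611 m/s = 6.611 km/s.

Δv ≈ 6.611 km/s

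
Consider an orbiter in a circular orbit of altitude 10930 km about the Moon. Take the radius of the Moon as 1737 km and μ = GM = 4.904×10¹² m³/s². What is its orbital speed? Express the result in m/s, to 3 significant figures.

v ≈ 622 m/s

r = 1737 + 10930 = 12667 km = 1.2667×10⁷ m.
For a circular orbit v = √(μ/r) = √(4.904×10¹² / 1.267×10⁷) = √(3.871×10⁵) = 622.2 m/s.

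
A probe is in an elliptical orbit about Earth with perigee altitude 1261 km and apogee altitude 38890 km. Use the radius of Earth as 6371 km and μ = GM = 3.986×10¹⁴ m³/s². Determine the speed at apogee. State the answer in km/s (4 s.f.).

r_p = 6371 + 1261 = 7632.0 km = 7.6320×10⁶ m.
r_a = 6371 + 38890 = 45261 km = 4.5261×10⁷ m.
Semi-major axis a = (r_p + r_a)/2 = 26446 km = 2.645×10⁷ m.
Vis-viva: v² = μ(2/r − 1/a) = 3.986×10¹⁴ × (4.419×10⁻⁸ − 3.781×10⁻⁸) = 2.541×10⁶ m²/s².
v = 1594 m/s = 1.594 km/s.

v ≈ 1.594 km/s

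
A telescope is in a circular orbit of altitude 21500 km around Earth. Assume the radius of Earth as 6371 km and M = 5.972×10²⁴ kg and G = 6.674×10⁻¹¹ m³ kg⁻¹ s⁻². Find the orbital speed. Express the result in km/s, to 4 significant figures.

v ≈ 3.782 km/s

μ = GM = 6.674×10⁻¹¹ × 5.972×10²⁴ = 3.986×10¹⁴ m³/s².
r = 6371 + 21500 = 27871 km = 2.7871×10⁷ m.
For a circular orbit v = √(μ/r) = √(3.986×10¹⁴ / 2.787×10⁷) = √(1.430×10⁷) = 3782 m/s.
That is 3.782 km/s.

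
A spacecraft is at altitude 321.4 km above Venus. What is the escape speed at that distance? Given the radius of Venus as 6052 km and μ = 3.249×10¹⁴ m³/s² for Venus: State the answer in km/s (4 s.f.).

r = 6052 + 321.4 = 6373.4 km = 6.3734×10⁶ m.
Escape speed v_esc = √(2μ/r) = √(2 × 3.249×10¹⁴ / 6.373×10⁶) = √(1.020×10⁸) = 10100 m/s.
= 10.10 km/s.

v_esc ≈ 10.10 km/s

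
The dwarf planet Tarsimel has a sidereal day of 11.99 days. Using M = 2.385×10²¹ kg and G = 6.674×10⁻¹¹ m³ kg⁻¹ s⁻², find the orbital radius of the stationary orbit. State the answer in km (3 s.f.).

r_sync ≈ 16300 km

μ = GM = 6.674×10⁻¹¹ × 2.385×10²¹ = 1.592×10¹¹ m³/s².
T = 11.99 days = 1.036×10⁶ s.
A synchronous orbit has period T, so by Kepler's third law a = (μT²/4π²)^(1/3).
μT²/4π² = 1.592×10¹¹ × (1.036×10⁶)² / 39.48 = 4.327×10²¹ m³.
a = 1.630×10⁷ m = 16295 km.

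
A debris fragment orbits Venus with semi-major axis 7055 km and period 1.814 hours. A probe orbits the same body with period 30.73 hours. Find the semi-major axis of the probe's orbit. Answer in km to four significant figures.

Kepler's third law: a³ ∝ T², so a₂ = a₁ (T₂/T₁)^(2/3).
T₂/T₁ = 16.94, (T₂/T₁)^(2/3) = 6.596.
a₂ = 7055 × 6.596 = 46540 km.

a₂ ≈ 46540 km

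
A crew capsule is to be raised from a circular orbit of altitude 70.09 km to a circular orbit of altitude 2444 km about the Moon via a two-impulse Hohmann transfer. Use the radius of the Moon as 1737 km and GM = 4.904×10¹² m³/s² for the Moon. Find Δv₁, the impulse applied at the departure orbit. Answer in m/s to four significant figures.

Δv ≈ 299.3 m/s

r₁ = 1737 + 70.09 = 1807.1 km = 1.8071×10⁶ m.
r₂ = 1737 + 2444 = 4181.0 km = 4.1810×10⁶ m.
Transfer ellipse a_t = (r₁ + r₂)/2 = 2.994×10⁶ m.
At r₁: circular v_c1 = √(μ/r₁) = 1647 m/s; transfer-perilune v_p = √[μ(2/r₁ − 1/a_t)] = 1947 m/s.
Δv₁ = v_p − v_c1 = 299.3 m/s.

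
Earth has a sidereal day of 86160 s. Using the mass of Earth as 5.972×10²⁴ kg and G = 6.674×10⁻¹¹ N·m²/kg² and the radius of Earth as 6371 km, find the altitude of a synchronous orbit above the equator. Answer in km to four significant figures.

h_sync ≈ 35790 km

μ = GM = 6.674×10⁻¹¹ × 5.972×10²⁴ = 3.986×10¹⁴ m³/s².
A synchronous orbit has period T, so by Kepler's third law a = (μT²/4π²)^(1/3).
μT²/4π² = 3.986×10¹⁴ × (8.616×10⁴)² / 39.48 = 7.495×10²² m³.
a = 4.216×10⁷ m = 42162 km.
Altitude h = a − R = 42162 − 6371 = 35791 km.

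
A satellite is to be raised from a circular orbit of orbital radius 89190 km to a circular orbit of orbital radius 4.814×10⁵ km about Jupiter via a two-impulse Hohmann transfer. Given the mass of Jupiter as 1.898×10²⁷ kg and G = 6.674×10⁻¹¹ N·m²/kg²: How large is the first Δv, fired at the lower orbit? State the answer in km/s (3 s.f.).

Δv ≈ 11.3 km/s

μ = GM = 6.674×10⁻¹¹ × 1.898×10²⁷ = 1.267×10¹⁷ m³/s².
r₁ = 89190 km = 8.919×10⁷ m.
r₂ = 4.814×10⁵ km = 4.814×10⁸ m.
Transfer ellipse a_t = (r₁ + r₂)/2 = 2.853×10⁸ m.
At r₁: circular v_c1 = √(μ/r₁) = 37690 m/s; transfer-perijove v_p = √[μ(2/r₁ − 1/a_t)] = 48950 m/s.
Δv₁ = v_p − v_c1 = 11270 m/s.
= 11.27 km/s.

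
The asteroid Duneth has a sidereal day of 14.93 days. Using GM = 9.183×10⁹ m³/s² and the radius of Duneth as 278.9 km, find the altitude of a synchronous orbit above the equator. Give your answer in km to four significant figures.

h_sync ≈ 7009 km

T = 14.93 days = 1.290×10⁶ s.
A synchronous orbit has period T, so by Kepler's third law a = (μT²/4π²)^(1/3).
μT²/4π² = 9.183×10⁹ × (1.290×10⁶)² / 39.48 = 3.871×10²⁰ m³.
a = 7.288×10⁶ m = 7287.7 km.
Altitude h = a − R = 7287.7 − 278.9 = 7008.8 km.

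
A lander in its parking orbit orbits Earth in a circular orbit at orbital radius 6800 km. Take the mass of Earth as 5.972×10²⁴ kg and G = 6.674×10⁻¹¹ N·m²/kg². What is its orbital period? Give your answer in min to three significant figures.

T ≈ 93.0 min

μ = GM = 6.674×10⁻¹¹ × 5.972×10²⁴ = 3.986×10¹⁴ m³/s².
r = 6800 km = 6.800×10⁶ m.
Kepler's third law: T = 2π√(r³/μ) = 2π√((6.800×10⁶)³ / 3.986×10¹⁴).
r³/μ = 7.889×10⁵ s², so T = 2π × 8.882×10² = 5.581×10³ s.
Converting: 5.581×10³ s ÷ 60.00 = 93.01 min.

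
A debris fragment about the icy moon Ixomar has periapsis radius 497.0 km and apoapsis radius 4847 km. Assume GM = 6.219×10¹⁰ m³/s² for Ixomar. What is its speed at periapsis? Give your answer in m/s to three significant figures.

Semi-major axis a = (r_p + r_a)/2 = 2672.0 km = 2.672×10⁶ m.
Vis-viva: v² = μ(2/r − 1/a) = 6.219×10¹⁰ × (4.024×10⁻⁶ − 3.743×10⁻⁷) = 2.270×10⁵ m²/s².
v = 476.4 m/s.

v ≈ 476 m/s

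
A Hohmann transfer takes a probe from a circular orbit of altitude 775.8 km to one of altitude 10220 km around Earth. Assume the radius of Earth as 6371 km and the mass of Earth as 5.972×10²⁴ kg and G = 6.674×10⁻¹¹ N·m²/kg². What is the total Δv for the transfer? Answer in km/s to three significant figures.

Δv_total ≈ 2.46 km/s

μ = GM = 6.674×10⁻¹¹ × 5.972×10²⁴ = 3.986×10¹⁴ m³/s².
r₁ = 6371 + 775.8 = 7146.8 km = 7.1468×10⁶ m.
r₂ = 6371 + 10220 = 16591 km = 1.6591×10⁷ m.
Transfer ellipse a_t = (r₁ + r₂)/2 = 1.187×10⁷ m.
At r₁: circular v_c1 = √(μ/r₁) = 7468 m/s; transfer-perigee v_p = √[μ(2/r₁ − 1/a_t)] = 8829 m/s.
Δv₁ = v_p − v_c1 = 1361 m/s.
At r₂: circular v_c2 = √(μ/r₂) = 4901 m/s; transfer-apogee v_a = √[μ(2/r₂ − 1/a_t)] = 3803 m/s.
Δv₂ = v_c2 − v_a = 1098 m/s.
Total Δv = Δv₁ + Δv₂ = 2459 m/s = 2.459 km/s.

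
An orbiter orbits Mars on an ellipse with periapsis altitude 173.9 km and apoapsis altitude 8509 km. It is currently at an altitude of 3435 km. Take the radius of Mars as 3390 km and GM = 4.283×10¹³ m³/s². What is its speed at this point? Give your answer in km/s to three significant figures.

r_p = 3390 + 173.9 = 3563.9 km = 3.5639×10⁶ m.
r_a = 3390 + 8509 = 11899 km = 1.1899×10⁷ m.
r = 3390 + 3435 = 6825.0 km = 6.825×10⁶ m.
Semi-major axis a = (r_p + r_a)/2 = 7731.4 km = 7.731×10⁶ m.
Vis-viva: v² = μ(2/r − 1/a) = 4.283×10¹³ × (2.930×10⁻⁷ − 1.293×10⁻⁷) = 7.011×10⁶ m²/s².
v = 2648 m/s = 2.648 km/s.

v ≈ 2.65 km/s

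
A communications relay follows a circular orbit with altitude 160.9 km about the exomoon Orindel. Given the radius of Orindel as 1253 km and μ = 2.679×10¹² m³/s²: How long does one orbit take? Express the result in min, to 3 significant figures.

T ≈ 108 min

r = 1253 + 160.9 = 1413.9 km = 1.4139×10⁶ m.
Kepler's third law: T = 2π√(r³/μ) = 2π√((1.414×10⁶)³ / 2.679×10¹²).
r³/μ = 1.055×10⁶ s², so T = 2π × 1.027×10³ = 6.454×10³ s.
Converting: 6.454×10³ s ÷ 60.00 = 107.6 min.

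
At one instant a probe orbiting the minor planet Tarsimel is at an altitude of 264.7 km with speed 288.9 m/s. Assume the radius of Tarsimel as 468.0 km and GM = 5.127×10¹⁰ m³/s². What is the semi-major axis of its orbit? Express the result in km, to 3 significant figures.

r = 468.0 + 264.7 = 732.70 km = 7.327×10⁵ m.
Vis-viva rearranged: 1/a = 2/r − v²/μ = 2.730×10⁻⁶ − 1.628×10⁻⁶ = 1.102×10⁻⁶ m⁻¹.
a = 9.077×10⁵ m = 907.68 km.

a ≈ 908 km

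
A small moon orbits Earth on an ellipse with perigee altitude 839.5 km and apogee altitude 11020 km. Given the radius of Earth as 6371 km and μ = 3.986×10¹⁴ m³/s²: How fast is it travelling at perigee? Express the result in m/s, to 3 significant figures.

v ≈ 8840 m/s

r_p = 6371 + 839.5 = 7210.5 km = 7.2105×10⁶ m.
r_a = 6371 + 11020 = 17391 km = 1.7391×10⁷ m.
Semi-major axis a = (r_p + r_a)/2 = 12301 km = 1.230×10⁷ m.
Vis-viva: v² = μ(2/r − 1/a) = 3.986×10¹⁴ × (2.774×10⁻⁷ − 8.130×10⁻⁸) = 7.816×10⁷ m²/s².
v = 8841 m/s.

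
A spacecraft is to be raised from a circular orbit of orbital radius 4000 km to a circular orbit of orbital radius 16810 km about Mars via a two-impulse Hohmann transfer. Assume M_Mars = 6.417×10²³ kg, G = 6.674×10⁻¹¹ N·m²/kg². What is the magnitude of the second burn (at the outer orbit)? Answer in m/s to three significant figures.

Δv ≈ 606 m/s

μ = GM = 6.674×10⁻¹¹ × 6.417×10²³ = 4.283×10¹³ m³/s².
r₁ = 4000 km = 4.000×10⁶ m.
r₂ = 16810 km = 1.681×10⁷ m.
Transfer ellipse a_t = (r₁ + r₂)/2 = 1.040×10⁷ m.
At r₁: circular v_c1 = √(μ/r₁) = 3272 m/s; transfer-periapsis v_p = √[μ(2/r₁ − 1/a_t)] = 4159 m/s.
At r₂: circular v_c2 = √(μ/r₂) = 1596 m/s; transfer-apoapsis v_a = √[μ(2/r₂ − 1/a_t)] = 989.7 m/s.
Δv₂ = v_c2 − v_a = 606.5 m/s.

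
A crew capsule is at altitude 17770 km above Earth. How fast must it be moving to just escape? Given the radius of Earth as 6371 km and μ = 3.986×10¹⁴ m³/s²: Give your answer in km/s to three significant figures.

r = 6371 + 17770 = 24141 km = 2.4141×10⁷ m.
Escape speed v_esc = √(2μ/r) = √(2 × 3.986×10¹⁴ / 2.414×10⁷) = √(3.302×10⁷) = 5747 m/s.
= 5.747 km/s.

v_esc ≈ 5.75 km/s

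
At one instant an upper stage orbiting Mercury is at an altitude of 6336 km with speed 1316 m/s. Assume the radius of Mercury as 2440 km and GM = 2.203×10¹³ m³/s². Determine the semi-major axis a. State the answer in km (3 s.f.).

r = 2440 + 6336 = 8776.0 km = 8.776×10⁶ m.
Vis-viva rearranged: 1/a = 2/r − v²/μ = 2.279×10⁻⁷ − 7.861×10⁻⁸ = 1.493×10⁻⁷ m⁻¹.
a = 6.699×10⁶ m = 6698.8 km.

a ≈ 6700 km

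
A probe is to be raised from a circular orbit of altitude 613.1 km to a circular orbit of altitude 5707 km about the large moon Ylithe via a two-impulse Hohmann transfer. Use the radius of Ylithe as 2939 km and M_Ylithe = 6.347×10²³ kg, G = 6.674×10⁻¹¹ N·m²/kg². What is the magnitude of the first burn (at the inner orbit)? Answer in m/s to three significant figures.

Δv ≈ 658 m/s

μ = GM = 6.674×10⁻¹¹ × 6.347×10²³ = 4.236×10¹³ m³/s².
r₁ = 2939 + 613.1 = 3552.1 km = 3.5521×10⁶ m.
r₂ = 2939 + 5707 = 8646.0 km = 8.6460×10⁶ m.
Transfer ellipse a_t = (r₁ + r₂)/2 = 6.099×10⁶ m.
At r₁: circular v_c1 = √(μ/r₁) = 3453 m/s; transfer-periapsis v_p = √[μ(2/r₁ − 1/a_t)] = 4112 m/s.
Δv₁ = v_p − v_c1 = 658.3 m/s.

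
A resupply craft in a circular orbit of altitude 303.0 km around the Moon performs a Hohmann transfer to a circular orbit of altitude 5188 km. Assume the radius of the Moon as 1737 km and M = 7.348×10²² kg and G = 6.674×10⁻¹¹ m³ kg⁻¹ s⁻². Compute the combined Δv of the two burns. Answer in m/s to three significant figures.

Δv_total ≈ 650 m/s

μ = GM = 6.674×10⁻¹¹ × 7.348×10²² = 4.904×10¹² m³/s².
r₁ = 1737 + 303.0 = 2040.0 km = 2.0400×10⁶ m.
r₂ = 1737 + 5188 = 6925.0 km = 6.9250×10⁶ m.
Transfer ellipse a_t = (r₁ + r₂)/2 = 4.482×10⁶ m.
At r₁: circular v_c1 = √(μ/r₁) = 1550 m/s; transfer-perilune v_p = √[μ(2/r₁ − 1/a_t)] = 1927 m/s.
Δv₁ = v_p − v_c1 = 376.7 m/s.
At r₂: circular v_c2 = √(μ/r₂) = 841.5 m/s; transfer-apolune v_a = √[μ(2/r₂ − 1/a_t)] = 567.7 m/s.
Δv₂ = v_c2 − v_a = 273.8 m/s.
Total Δv = Δv₁ + Δv₂ = 650.5 m/s.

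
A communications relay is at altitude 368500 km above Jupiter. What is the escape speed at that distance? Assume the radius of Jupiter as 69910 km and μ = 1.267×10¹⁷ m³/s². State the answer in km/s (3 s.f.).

r = 69910 + 368500 = 438410 km = 4.3841×10⁸ m.
Escape speed v_esc = √(2μ/r) = √(2 × 1.267×10¹⁷ / 4.384×10⁸) = √(5.780×10⁸) = 24040 m/s.
= 24.04 km/s.

v_esc ≈ 24.0 km/s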